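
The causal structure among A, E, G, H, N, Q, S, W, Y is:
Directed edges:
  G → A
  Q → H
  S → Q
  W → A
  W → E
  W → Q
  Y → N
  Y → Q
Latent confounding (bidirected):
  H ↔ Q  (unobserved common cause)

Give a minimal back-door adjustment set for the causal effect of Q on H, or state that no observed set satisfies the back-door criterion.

Q→H: no observed back-door set.

desc(Q)\{Q}={H}; candidates ⊆ {A,E,G,N,S,W,Y}.
Q↔H: latent back-door arc(s) into Q.
size 0: {}; under {} Q still reaches {A,E,H,N,S,W,Y} ∋ H.
size 1: {A}, {E}, {G} …(+4); under {A} Q still reaches {E,G,H,N,S,W,Y} ∋ H.
size 2: {A,E}, {A,G}, {A,N} …(+18); under {A,E} Q still reaches {G,H,N,S,W,Y} ∋ H.
Q↔H cannot be blocked by any observed set — no back-door set.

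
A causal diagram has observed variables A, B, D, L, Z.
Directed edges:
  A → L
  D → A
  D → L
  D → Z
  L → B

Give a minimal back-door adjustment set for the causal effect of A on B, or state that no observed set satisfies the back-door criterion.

desc(A)\{A}={B,L}; candidates ⊆ {D,Z}.
size 0: {}; under {} A still reaches {B,D,L,Z} ∋ B.
{D}: A⊥B given {D} in G with A→· removed — back-door holds.

A→B: minimal back-door set {D}.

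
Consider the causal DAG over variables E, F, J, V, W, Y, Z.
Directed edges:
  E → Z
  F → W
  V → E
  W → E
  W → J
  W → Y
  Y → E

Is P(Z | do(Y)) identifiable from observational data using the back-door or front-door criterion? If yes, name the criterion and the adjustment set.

desc(Y)\{Y}={E,Z}; candidates ⊆ {F,J,V,W}.
size 0: {}; under {} Y still reaches {E,F,J,W,Z} ∋ Z.
{W}: Y⊥Z given {W} in G with Y→· removed — back-door holds.
P(Z|do(Y)) = Σ_{W} P(Z|Y,W)·P(W).

P(Z|do(Y)): backdoor, adjust for {W}.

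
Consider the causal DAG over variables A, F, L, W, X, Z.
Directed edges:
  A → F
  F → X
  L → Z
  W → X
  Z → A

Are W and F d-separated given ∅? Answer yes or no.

Yes — W ⊥ F | ∅.

Bayes-Ball from W | ∅ reaches {X}.
F ∉ reach(W|∅) ⇒ W ⊥ F | ∅.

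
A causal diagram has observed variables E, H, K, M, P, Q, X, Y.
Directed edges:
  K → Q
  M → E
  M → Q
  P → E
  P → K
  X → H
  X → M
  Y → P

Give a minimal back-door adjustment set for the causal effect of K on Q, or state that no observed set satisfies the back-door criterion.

desc(K)\{K}={Q}; candidates ⊆ {E,H,M,P,X,Y}.
∅: K⊥Q given ∅ in G with K→· removed — back-door holds.

K→Q: minimal back-door set ∅.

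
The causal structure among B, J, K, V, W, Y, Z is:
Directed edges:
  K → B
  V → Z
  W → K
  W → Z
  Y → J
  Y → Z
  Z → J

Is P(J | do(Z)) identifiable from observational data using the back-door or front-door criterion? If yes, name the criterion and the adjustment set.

P(J|do(Z)): backdoor, adjust for {Y}.

desc(Z)\{Z}={J}; candidates ⊆ {B,K,V,W,Y}.
size 0: {}; under {} Z still reaches {B,J,K,V,W,Y} ∋ J.
{Y}: Z⊥J given {Y} in G with Z→· removed — back-door holds.
P(J|do(Z)) = Σ_{Y} P(J|Z,Y)·P(Y).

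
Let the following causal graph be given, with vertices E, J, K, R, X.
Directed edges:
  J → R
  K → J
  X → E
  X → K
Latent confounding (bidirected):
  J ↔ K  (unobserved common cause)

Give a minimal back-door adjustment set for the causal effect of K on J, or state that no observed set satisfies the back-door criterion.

desc(K)\{K}={J,R}; candidates ⊆ {E,X}.
K↔J: latent back-door arc(s) into K.
size 0: {}; under {} K still reaches {E,J,R,X} ∋ J.
size 1: {E}, {X}; under {E} K still reaches {J,R,X} ∋ J.
size 2: {E,X}; under {E,X} K still reaches {J,R} ∋ J.
K↔J cannot be blocked by any observed set — no back-door set.

K→J: no observed back-door set.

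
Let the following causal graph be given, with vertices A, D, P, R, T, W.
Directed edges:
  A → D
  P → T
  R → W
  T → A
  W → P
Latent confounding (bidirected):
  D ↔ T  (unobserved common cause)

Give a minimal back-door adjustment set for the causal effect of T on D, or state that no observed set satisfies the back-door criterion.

desc(T)\{T}={A,D}; candidates ⊆ {P,R,W}.
T↔D: latent back-door arc(s) into T.
size 0: {}; under {} T still reaches {D,P,R,W} ∋ D.
size 1: {P}, {R}, {W}; under {P} T still reaches {D} ∋ D.
size 2: {P,R}, {P,W}, {R,W}; under {P,R} T still reaches {D} ∋ D.
T↔D cannot be blocked by any observed set — no back-door set.

T→D: no observed back-door set.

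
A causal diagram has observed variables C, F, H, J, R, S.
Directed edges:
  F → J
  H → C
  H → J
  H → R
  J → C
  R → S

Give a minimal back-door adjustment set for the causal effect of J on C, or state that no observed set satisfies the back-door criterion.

J→C: minimal back-door set {H}.

desc(J)\{J}={C}; candidates ⊆ {F,H,R,S}.
size 0: {}; under {} J still reaches {C,F,H,R,S} ∋ C.
{H}: J⊥C given {H} in G with J→· removed — back-door holds.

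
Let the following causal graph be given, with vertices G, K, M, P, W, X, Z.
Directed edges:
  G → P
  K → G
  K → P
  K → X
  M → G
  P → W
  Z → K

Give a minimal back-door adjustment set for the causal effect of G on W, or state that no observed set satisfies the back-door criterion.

G→W: minimal back-door set {K}.

desc(G)\{G}={P,W}; candidates ⊆ {K,M,X,Z}.
size 0: {}; under {} G still reaches {K,M,P,W,X,Z} ∋ W.
{K}: G⊥W given {K} in G with G→· removed — back-door holds.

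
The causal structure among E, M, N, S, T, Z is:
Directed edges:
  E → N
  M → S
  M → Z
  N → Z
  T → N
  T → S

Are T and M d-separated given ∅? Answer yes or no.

Bayes-Ball from T | ∅ reaches {N,S,Z}.
M ∉ reach(T|∅) ⇒ T ⊥ M | ∅.

Yes — T ⊥ M | ∅.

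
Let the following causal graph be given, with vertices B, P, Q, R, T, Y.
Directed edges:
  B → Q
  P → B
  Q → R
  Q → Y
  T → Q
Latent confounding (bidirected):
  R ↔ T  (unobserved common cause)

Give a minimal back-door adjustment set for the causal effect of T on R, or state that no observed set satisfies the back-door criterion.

desc(T)\{T}={Q,R,Y}; candidates ⊆ {B,P}.
T↔R: latent back-door arc(s) into T.
size 0: {}; under {} T still reaches {R} ∋ R.
size 1: {B}, {P}; under {B} T still reaches {R} ∋ R.
size 2: {B,P}; under {B,P} T still reaches {R} ∋ R.
T↔R cannot be blocked by any observed set — no back-door set.

T→R: no observed back-door set.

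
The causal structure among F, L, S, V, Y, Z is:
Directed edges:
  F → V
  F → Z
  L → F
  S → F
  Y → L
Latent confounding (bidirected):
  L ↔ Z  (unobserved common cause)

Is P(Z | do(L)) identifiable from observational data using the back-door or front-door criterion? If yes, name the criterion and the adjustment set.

P(Z|do(L)): frontdoor, adjust for {F}.

desc(L)\{L}={F,V,Z}; candidates ⊆ {S,Y}.
L↔Z: latent back-door arc(s) into L.
size 0: {}; under {} L still reaches {Y,Z} ∋ Z.
size 1: {S}, {Y}; under {S} L still reaches {Y,Z} ∋ Z.
size 2: {S,Y}; under {S,Y} L still reaches {Z} ∋ Z.
L↔Z cannot be blocked by any observed set — no back-door set.
{F}: (i) intercepts every directed L→Z path; (ii) no back-door L→{F}; (iii) {L} blocks every back-door {F}→Z. Front-door holds.
P(Z|do(L)) = Σ_{F} P(F|L) Σ_{L'} P(Z|F,L')P(L').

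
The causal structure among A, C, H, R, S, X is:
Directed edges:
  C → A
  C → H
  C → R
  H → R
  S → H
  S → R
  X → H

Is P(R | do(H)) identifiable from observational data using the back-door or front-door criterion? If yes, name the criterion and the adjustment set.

P(R|do(H)): backdoor, adjust for {C, S}.

desc(H)\{H}={R}; candidates ⊆ {A,C,S,X}.
size 0: {}; under {} H still reaches {A,C,R,S,X} ∋ R.
size 1: {A}, {C}, {S} …(+1); under {A} H still reaches {C,R,S,X} ∋ R.
{C,S}: H⊥R given {C,S} in G with H→· removed — back-door holds.
P(R|do(H)) = Σ_{C,S} P(R|H,C,S)·P(C,S).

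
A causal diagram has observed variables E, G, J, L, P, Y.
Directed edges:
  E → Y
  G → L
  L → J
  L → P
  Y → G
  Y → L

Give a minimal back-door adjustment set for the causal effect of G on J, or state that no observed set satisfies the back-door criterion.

G→J: minimal back-door set {Y}.

desc(G)\{G}={J,L,P}; candidates ⊆ {E,Y}.
size 0: {}; under {} G still reaches {E,J,L,P,Y} ∋ J.
{Y}: G⊥J given {Y} in G with G→· removed — back-door holds.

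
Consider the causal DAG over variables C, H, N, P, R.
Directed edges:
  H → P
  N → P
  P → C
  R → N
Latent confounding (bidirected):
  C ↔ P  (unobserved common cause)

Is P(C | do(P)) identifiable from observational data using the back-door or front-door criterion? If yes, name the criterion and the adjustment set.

P(C|do(P)): not identifiable (no BD/FD set).

desc(P)\{P}={C}; candidates ⊆ {H,N,R}.
P↔C: latent back-door arc(s) into P.
size 0: {}; under {} P still reaches {C,H,N,R} ∋ C.
size 1: {H}, {N}, {R}; under {H} P still reaches {C,N,R} ∋ C.
size 2: {H,N}, {H,R}, {N,R}; under {H,N} P still reaches {C} ∋ C.
P↔C cannot be blocked by any observed set — no back-door set.
No mediator lies on a directed P→…→C path.
Neither criterion identifies P(C|do(P)) in this graph.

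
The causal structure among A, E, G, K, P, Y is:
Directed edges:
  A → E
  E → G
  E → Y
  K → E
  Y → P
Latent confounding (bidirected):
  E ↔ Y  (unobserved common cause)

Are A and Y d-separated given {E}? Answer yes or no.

Bayes-Ball from A | {E} reaches {K,P,Y}.
Y ∈ reach(A|{E}) ⇒ A ⊥̸ Y | {E}.

No — A and Y are d-connected given {E}.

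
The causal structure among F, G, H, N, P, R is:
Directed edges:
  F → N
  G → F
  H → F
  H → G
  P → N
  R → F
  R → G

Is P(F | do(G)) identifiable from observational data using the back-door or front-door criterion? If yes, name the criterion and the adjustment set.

desc(G)\{G}={F,N}; candidates ⊆ {H,P,R}.
size 0: {}; under {} G still reaches {F,H,N,R} ∋ F.
size 1: {H}, {P}, {R}; under {H} G still reaches {F,N,R} ∋ F.
{H,R}: G⊥F given {H,R} in G with G→· removed — back-door holds.
P(F|do(G)) = Σ_{H,R} P(F|G,H,R)·P(H,R).

P(F|do(G)): backdoor, adjust for {H, R}.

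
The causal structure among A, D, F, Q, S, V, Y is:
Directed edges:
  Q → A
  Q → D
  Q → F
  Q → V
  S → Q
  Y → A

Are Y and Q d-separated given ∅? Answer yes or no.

Bayes-Ball from Y | ∅ reaches {A}.
Q ∉ reach(Y|∅) ⇒ Y ⊥ Q | ∅.

Yes — Y ⊥ Q | ∅.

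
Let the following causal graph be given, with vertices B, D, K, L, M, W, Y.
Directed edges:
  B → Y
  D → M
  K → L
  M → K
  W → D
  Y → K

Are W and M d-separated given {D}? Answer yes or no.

Bayes-Ball from W | {D} reaches ∅.
M ∉ reach(W|{D}) ⇒ W ⊥ M | {D}.

Yes — W ⊥ M | {D}.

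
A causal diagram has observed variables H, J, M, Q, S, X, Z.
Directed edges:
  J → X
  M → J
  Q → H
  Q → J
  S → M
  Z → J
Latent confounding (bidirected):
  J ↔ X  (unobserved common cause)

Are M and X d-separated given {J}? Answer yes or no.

Bayes-Ball from M | {J} reaches {H,Q,S,X,Z}.
X ∈ reach(M|{J}) ⇒ M ⊥̸ X | {J}.

No — M and X are d-connected given {J}.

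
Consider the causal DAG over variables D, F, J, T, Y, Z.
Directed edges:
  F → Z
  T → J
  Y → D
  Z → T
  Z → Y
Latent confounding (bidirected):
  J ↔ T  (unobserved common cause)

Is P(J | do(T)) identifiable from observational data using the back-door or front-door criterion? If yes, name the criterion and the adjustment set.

desc(T)\{T}={J}; candidates ⊆ {D,F,Y,Z}.
T↔J: latent back-door arc(s) into T.
size 0: {}; under {} T still reaches {D,F,J,Y,Z} ∋ J.
size 1: {D}, {F}, {Y} …(+1); under {D} T still reaches {F,J,Y,Z} ∋ J.
size 2: {D,F}, {D,Y}, {D,Z} …(+3); under {D,F} T still reaches {J,Y,Z} ∋ J.
T↔J cannot be blocked by any observed set — no back-door set.
No mediator lies on a directed T→…→J path.
Neither criterion identifies P(J|do(T)) in this graph.

P(J|do(T)): not identifiable (no BD/FD set).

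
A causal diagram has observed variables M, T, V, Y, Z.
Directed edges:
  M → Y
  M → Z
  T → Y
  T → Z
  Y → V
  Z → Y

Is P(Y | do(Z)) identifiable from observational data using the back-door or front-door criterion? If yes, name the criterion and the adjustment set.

desc(Z)\{Z}={V,Y}; candidates ⊆ {M,T}.
size 0: {}; under {} Z still reaches {M,T,V,Y} ∋ Y.
size 1: {M}, {T}; under {M} Z still reaches {T,V,Y} ∋ Y.
{M,T}: Z⊥Y given {M,T} in G with Z→· removed — back-door holds.
P(Y|do(Z)) = Σ_{M,T} P(Y|Z,M,T)·P(M,T).

P(Y|do(Z)): backdoor, adjust for {M, T}.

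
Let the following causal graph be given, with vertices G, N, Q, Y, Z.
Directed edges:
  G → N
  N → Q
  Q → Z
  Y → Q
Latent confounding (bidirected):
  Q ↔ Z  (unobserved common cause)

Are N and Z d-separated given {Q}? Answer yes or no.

Bayes-Ball from N | {Q} reaches {G,Y,Z}.
Z ∈ reach(N|{Q}) ⇒ N ⊥̸ Z | {Q}.

No — N and Z are d-connected given {Q}.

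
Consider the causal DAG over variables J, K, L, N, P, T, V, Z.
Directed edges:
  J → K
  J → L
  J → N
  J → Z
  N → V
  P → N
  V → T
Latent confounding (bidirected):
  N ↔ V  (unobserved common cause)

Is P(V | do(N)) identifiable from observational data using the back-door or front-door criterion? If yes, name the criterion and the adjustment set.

desc(N)\{N}={T,V}; candidates ⊆ {J,K,L,P,Z}.
N↔V: latent back-door arc(s) into N.
size 0: {}; under {} N still reaches {J,K,L,P,T,V,Z} ∋ V.
size 1: {J}, {K}, {L} …(+2); under {J} N still reaches {P,T,V} ∋ V.
size 2: {J,K}, {J,L}, {J,P} …(+7); under {J,K} N still reaches {P,T,V} ∋ V.
N↔V cannot be blocked by any observed set — no back-door set.
No mediator lies on a directed N→…→V path.
Neither criterion identifies P(V|do(N)) in this graph.

P(V|do(N)): not identifiable (no BD/FD set).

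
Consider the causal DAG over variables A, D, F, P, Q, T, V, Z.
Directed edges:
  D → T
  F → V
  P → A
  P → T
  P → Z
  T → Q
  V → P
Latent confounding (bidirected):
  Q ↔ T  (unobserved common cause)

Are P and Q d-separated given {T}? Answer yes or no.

No — P and Q are d-connected given {T}.

Bayes-Ball from P | {T} reaches {A,D,F,Q,V,Z}.
Q ∈ reach(P|{T}) ⇒ P ⊥̸ Q | {T}.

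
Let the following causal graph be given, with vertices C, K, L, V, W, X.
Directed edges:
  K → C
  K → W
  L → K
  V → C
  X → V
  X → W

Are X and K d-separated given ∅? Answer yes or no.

Bayes-Ball from X | ∅ reaches {C,V,W}.
K ∉ reach(X|∅) ⇒ X ⊥ K | ∅.

Yes — X ⊥ K | ∅.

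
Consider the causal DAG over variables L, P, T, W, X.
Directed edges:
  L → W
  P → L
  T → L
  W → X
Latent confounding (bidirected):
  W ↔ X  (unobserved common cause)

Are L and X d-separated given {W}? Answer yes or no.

No — L and X are d-connected given {W}.

Bayes-Ball from L | {W} reaches {P,T,X}.
X ∈ reach(L|{W}) ⇒ L ⊥̸ X | {W}.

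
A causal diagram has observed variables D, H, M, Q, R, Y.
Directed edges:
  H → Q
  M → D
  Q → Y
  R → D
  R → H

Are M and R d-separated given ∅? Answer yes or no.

Bayes-Ball from M | ∅ reaches {D}.
R ∉ reach(M|∅) ⇒ M ⊥ R | ∅.

Yes — M ⊥ R | ∅.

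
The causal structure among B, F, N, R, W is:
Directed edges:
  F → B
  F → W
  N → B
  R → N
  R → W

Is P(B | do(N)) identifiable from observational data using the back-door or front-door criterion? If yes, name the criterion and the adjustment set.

desc(N)\{N}={B}; candidates ⊆ {F,R,W}.
∅: N⊥B given ∅ in G with N→· removed — back-door holds.
P(B|do(N)) = P(B|N) — no adjustment needed.

P(B|do(N)): backdoor, adjust for ∅.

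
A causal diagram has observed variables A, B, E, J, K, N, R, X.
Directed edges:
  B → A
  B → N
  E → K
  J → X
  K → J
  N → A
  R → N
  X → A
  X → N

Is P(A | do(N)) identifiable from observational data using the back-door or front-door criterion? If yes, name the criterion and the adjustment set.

desc(N)\{N}={A}; candidates ⊆ {B,E,J,K,R,X}.
size 0: {}; under {} N still reaches {A,B,E,J,K,R,X} ∋ A.
size 1: {B}, {E}, {J} …(+3); under {B} N still reaches {A,E,J,K,R,X} ∋ A.
{B,X}: N⊥A given {B,X} in G with N→· removed — back-door holds.
P(A|do(N)) = Σ_{B,X} P(A|N,B,X)·P(B,X).

P(A|do(N)): backdoor, adjust for {B, X}.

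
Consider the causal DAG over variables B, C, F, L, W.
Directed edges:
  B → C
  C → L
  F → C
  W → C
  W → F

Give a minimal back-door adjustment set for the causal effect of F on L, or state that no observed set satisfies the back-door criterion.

desc(F)\{F}={C,L}; candidates ⊆ {B,W}.
size 0: {}; under {} F still reaches {C,L,W} ∋ L.
{W}: F⊥L given {W} in G with F→· removed — back-door holds.

F→L: minimal back-door set {W}.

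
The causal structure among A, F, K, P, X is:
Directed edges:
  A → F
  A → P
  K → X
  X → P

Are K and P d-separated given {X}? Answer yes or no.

Bayes-Ball from K | {X} reaches ∅.
P ∉ reach(K|{X}) ⇒ K ⊥ P | {X}.

Yes — K ⊥ P | {X}.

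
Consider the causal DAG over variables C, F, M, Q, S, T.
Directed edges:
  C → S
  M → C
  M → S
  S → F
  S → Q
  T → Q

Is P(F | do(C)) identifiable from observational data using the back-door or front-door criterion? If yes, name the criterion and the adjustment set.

desc(C)\{C}={F,Q,S}; candidates ⊆ {M,T}.
size 0: {}; under {} C still reaches {F,M,Q,S} ∋ F.
{M}: C⊥F given {M} in G with C→· removed — back-door holds.
P(F|do(C)) = Σ_{M} P(F|C,M)·P(M).

P(F|do(C)): backdoor, adjust for {M}.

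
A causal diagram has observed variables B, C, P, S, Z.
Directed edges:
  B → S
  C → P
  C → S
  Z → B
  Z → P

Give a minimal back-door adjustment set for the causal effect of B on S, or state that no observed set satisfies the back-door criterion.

B→S: minimal back-door set ∅.

desc(B)\{B}={S}; candidates ⊆ {C,P,Z}.
∅: B⊥S given ∅ in G with B→· removed — back-door holds.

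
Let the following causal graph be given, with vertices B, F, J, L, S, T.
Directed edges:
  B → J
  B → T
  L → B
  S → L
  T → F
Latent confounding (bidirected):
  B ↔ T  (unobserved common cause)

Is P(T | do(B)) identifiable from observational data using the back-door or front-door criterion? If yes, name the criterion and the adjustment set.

desc(B)\{B}={F,J,T}; candidates ⊆ {L,S}.
B↔T: latent back-door arc(s) into B.
size 0: {}; under {} B still reaches {F,L,S,T} ∋ T.
size 1: {L}, {S}; under {L} B still reaches {F,T} ∋ T.
size 2: {L,S}; under {L,S} B still reaches {F,T} ∋ T.
B↔T cannot be blocked by any observed set — no back-door set.
No mediator lies on a directed B→…→T path.
Neither criterion identifies P(T|do(B)) in this graph.

P(T|do(B)): not identifiable (no BD/FD set).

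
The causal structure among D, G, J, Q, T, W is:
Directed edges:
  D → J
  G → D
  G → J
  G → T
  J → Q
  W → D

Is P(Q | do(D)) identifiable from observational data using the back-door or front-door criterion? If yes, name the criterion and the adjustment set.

desc(D)\{D}={J,Q}; candidates ⊆ {G,T,W}.
size 0: {}; under {} D still reaches {G,J,Q,T,W} ∋ Q.
{G}: D⊥Q given {G} in G with D→· removed — back-door holds.
P(Q|do(D)) = Σ_{G} P(Q|D,G)·P(G).

P(Q|do(D)): backdoor, adjust for {G}.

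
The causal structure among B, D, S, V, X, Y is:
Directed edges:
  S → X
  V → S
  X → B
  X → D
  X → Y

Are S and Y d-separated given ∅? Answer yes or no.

Bayes-Ball from S | ∅ reaches {B,D,V,X,Y}.
Y ∈ reach(S|∅) ⇒ S ⊥̸ Y | ∅.

No — S and Y are d-connected given ∅.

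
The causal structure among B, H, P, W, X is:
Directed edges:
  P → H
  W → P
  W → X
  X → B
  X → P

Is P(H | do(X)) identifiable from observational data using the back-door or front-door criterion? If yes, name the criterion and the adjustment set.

desc(X)\{X}={B,H,P}; candidates ⊆ {W}.
size 0: {}; under {} X still reaches {H,P,W} ∋ H.
{W}: X⊥H given {W} in G with X→· removed — back-door holds.
P(H|do(X)) = Σ_{W} P(H|X,W)·P(W).

P(H|do(X)): backdoor, adjust for {W}.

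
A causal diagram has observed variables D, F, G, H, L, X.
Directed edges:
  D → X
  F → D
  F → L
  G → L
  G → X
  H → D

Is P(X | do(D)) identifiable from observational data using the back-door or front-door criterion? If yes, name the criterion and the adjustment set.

P(X|do(D)): backdoor, adjust for ∅.

desc(D)\{D}={X}; candidates ⊆ {F,G,H,L}.
∅: D⊥X given ∅ in G with D→· removed — back-door holds.
P(X|do(D)) = P(X|D) — no adjustment needed.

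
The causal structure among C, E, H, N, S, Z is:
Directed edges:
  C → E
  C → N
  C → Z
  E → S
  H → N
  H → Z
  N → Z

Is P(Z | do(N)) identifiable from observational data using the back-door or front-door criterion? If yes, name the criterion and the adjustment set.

desc(N)\{N}={Z}; candidates ⊆ {C,E,H,S}.
size 0: {}; under {} N still reaches {C,E,H,S,Z} ∋ Z.
size 1: {C}, {E}, {H} …(+1); under {C} N still reaches {H,Z} ∋ Z.
{C,H}: N⊥Z given {C,H} in G with N→· removed — back-door holds.
P(Z|do(N)) = Σ_{C,H} P(Z|N,C,H)·P(C,H).

P(Z|do(N)): backdoor, adjust for {C, H}.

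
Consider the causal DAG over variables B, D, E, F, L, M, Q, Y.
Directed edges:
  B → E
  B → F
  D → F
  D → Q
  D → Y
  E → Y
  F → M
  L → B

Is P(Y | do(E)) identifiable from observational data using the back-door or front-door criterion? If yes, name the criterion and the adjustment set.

desc(E)\{E}={Y}; candidates ⊆ {B,D,F,L,M,Q}.
∅: E⊥Y given ∅ in G with E→· removed — back-door holds.
P(Y|do(E)) = P(Y|E) — no adjustment needed.

P(Y|do(E)): backdoor, adjust for ∅.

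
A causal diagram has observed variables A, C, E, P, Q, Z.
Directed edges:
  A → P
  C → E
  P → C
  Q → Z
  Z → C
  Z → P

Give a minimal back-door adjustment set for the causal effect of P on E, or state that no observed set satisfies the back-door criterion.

desc(P)\{P}={C,E}; candidates ⊆ {A,Q,Z}.
size 0: {}; under {} P still reaches {A,C,E,Q,Z} ∋ E.
{Z}: P⊥E given {Z} in G with P→· removed — back-door holds.

P→E: minimal back-door set {Z}.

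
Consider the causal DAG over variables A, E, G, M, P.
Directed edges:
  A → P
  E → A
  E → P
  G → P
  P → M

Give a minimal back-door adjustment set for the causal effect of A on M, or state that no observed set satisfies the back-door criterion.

A→M: minimal back-door set {E}.

desc(A)\{A}={M,P}; candidates ⊆ {E,G}.
size 0: {}; under {} A still reaches {E,M,P} ∋ M.
{E}: A⊥M given {E} in G with A→· removed — back-door holds.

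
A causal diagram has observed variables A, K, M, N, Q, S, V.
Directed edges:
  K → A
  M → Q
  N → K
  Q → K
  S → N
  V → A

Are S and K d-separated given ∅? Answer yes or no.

No — S and K are d-connected given ∅.

Bayes-Ball from S | ∅ reaches {A,K,N}.
K ∈ reach(S|∅) ⇒ S ⊥̸ K | ∅.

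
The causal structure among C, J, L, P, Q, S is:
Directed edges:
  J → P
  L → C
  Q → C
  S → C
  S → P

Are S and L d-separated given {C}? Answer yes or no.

Bayes-Ball from S | {C} reaches {L,P,Q}.
L ∈ reach(S|{C}) ⇒ S ⊥̸ L | {C}.

No — S and L are d-connected given {C}.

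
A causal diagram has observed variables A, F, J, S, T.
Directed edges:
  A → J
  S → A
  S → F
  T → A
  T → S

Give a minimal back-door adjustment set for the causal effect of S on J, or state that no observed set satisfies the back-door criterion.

S→J: minimal back-door set {T}.

desc(S)\{S}={A,F,J}; candidates ⊆ {T}.
size 0: {}; under {} S still reaches {A,J,T} ∋ J.
{T}: S⊥J given {T} in G with S→· removed — back-door holds.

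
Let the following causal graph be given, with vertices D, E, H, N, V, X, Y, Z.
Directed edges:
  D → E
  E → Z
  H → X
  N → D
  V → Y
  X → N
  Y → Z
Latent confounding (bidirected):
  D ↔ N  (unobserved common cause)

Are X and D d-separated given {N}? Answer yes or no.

No — X and D are d-connected given {N}.

Bayes-Ball from X | {N} reaches {D,E,H,Z}.
D ∈ reach(X|{N}) ⇒ X ⊥̸ D | {N}.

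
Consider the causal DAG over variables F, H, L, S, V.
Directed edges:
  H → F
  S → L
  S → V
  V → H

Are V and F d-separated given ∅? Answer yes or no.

No — V and F are d-connected given ∅.

Bayes-Ball from V | ∅ reaches {F,H,L,S}.
F ∈ reach(V|∅) ⇒ V ⊥̸ F | ∅.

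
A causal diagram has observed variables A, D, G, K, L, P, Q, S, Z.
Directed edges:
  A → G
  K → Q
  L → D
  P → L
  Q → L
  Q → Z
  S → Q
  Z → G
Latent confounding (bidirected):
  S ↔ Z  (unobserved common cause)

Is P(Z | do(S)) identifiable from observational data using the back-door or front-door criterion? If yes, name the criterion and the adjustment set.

P(Z|do(S)): frontdoor, adjust for {Q}.

desc(S)\{S}={D,G,L,Q,Z}; candidates ⊆ {A,K,P}.
S↔Z: latent back-door arc(s) into S.
size 0: {}; under {} S still reaches {G,Z} ∋ Z.
size 1: {A}, {K}, {P}; under {A} S still reaches {G,Z} ∋ Z.
size 2: {A,K}, {A,P}, {K,P}; under {A,K} S still reaches {G,Z} ∋ Z.
S↔Z cannot be blocked by any observed set — no back-door set.
{Q}: (i) intercepts every directed S→Z path; (ii) no back-door S→{Q}; (iii) {S} blocks every back-door {Q}→Z. Front-door holds.
P(Z|do(S)) = Σ_{Q} P(Q|S) Σ_{S'} P(Z|Q,S')P(S').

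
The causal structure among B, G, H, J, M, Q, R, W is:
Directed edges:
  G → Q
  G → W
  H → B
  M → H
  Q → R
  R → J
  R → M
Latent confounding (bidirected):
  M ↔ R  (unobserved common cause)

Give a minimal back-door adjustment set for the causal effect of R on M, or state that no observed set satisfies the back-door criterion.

R→M: no observed back-door set.

desc(R)\{R}={B,H,J,M}; candidates ⊆ {G,Q,W}.
R↔M: latent back-door arc(s) into R.
size 0: {}; under {} R still reaches {B,G,H,M,Q,W} ∋ M.
size 1: {G}, {Q}, {W}; under {G} R still reaches {B,H,M,Q} ∋ M.
size 2: {G,Q}, {G,W}, {Q,W}; under {G,Q} R still reaches {B,H,M} ∋ M.
R↔M cannot be blocked by any observed set — no back-door set.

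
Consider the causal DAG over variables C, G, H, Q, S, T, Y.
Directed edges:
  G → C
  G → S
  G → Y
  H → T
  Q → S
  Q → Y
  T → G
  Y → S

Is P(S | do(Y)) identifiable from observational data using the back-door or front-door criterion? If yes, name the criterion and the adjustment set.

P(S|do(Y)): backdoor, adjust for {G, Q}.

desc(Y)\{Y}={S}; candidates ⊆ {C,G,H,Q,T}.
size 0: {}; under {} Y still reaches {C,G,H,Q,S,T} ∋ S.
size 1: {C}, {G}, {H} …(+2); under {C} Y still reaches {G,H,Q,S,T} ∋ S.
{G,Q}: Y⊥S given {G,Q} in G with Y→· removed — back-door holds.
P(S|do(Y)) = Σ_{G,Q} P(S|Y,G,Q)·P(G,Q).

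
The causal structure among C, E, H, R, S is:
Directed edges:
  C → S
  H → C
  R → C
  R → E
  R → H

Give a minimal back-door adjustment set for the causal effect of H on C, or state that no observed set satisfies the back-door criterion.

H→C: minimal back-door set {R}.

desc(H)\{H}={C,S}; candidates ⊆ {E,R}.
size 0: {}; under {} H still reaches {C,E,R,S} ∋ C.
{R}: H⊥C given {R} in G with H→· removed — back-door holds.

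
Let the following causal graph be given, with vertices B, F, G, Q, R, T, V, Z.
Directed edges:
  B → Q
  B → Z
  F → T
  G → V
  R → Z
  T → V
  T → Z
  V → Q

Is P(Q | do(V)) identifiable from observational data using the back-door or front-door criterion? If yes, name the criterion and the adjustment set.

desc(V)\{V}={Q}; candidates ⊆ {B,F,G,R,T,Z}.
∅: V⊥Q given ∅ in G with V→· removed — back-door holds.
P(Q|do(V)) = P(Q|V) — no adjustment needed.

P(Q|do(V)): backdoor, adjust for ∅.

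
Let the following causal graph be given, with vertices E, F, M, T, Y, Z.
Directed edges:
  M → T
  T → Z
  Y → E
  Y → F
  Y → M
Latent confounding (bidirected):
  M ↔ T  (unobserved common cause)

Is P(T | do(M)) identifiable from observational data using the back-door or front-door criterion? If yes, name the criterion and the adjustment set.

P(T|do(M)): not identifiable (no BD/FD set).

desc(M)\{M}={T,Z}; candidates ⊆ {E,F,Y}.
M↔T: latent back-door arc(s) into M.
size 0: {}; under {} M still reaches {E,F,T,Y,Z} ∋ T.
size 1: {E}, {F}, {Y}; under {E} M still reaches {F,T,Y,Z} ∋ T.
size 2: {E,F}, {E,Y}, {F,Y}; under {E,F} M still reaches {T,Y,Z} ∋ T.
M↔T cannot be blocked by any observed set — no back-door set.
No mediator lies on a directed M→…→T path.
Neither criterion identifies P(T|do(M)) in this graph.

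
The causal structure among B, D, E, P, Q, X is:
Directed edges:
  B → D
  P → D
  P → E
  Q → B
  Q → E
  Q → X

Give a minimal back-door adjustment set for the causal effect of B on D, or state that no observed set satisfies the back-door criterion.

B→D: minimal back-door set ∅.

desc(B)\{B}={D}; candidates ⊆ {E,P,Q,X}.
∅: B⊥D given ∅ in G with B→· removed — back-door holds.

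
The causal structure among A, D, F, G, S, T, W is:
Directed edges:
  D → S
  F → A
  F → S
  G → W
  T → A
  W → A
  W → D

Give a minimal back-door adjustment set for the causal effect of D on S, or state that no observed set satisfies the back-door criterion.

desc(D)\{D}={S}; candidates ⊆ {A,F,G,T,W}.
∅: D⊥S given ∅ in G with D→· removed — back-door holds.

D→S: minimal back-door set ∅.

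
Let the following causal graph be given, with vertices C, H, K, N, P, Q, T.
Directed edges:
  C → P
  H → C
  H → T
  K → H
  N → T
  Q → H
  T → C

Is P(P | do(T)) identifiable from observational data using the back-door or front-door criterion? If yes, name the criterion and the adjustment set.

desc(T)\{T}={C,P}; candidates ⊆ {H,K,N,Q}.
size 0: {}; under {} T still reaches {C,H,K,N,P,Q} ∋ P.
{H}: T⊥P given {H} in G with T→· removed — back-door holds.
P(P|do(T)) = Σ_{H} P(P|T,H)·P(H).

P(P|do(T)): backdoor, adjust for {H}.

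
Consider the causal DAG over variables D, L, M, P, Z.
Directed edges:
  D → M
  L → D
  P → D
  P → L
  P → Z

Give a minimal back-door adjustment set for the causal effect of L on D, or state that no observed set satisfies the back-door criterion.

desc(L)\{L}={D,M}; candidates ⊆ {P,Z}.
size 0: {}; under {} L still reaches {D,M,P,Z} ∋ D.
{P}: L⊥D given {P} in G with L→· removed — back-door holds.

L→D: minimal back-door set {P}.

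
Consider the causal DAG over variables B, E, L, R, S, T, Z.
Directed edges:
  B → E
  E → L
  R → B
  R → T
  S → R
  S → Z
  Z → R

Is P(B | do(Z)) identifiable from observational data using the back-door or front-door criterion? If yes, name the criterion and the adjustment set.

desc(Z)\{Z}={B,E,L,R,T}; candidates ⊆ {S}.
size 0: {}; under {} Z still reaches {B,E,L,R,S,T} ∋ B.
{S}: Z⊥B given {S} in G with Z→· removed — back-door holds.
P(B|do(Z)) = Σ_{S} P(B|Z,S)·P(S).

P(B|do(Z)): backdoor, adjust for {S}.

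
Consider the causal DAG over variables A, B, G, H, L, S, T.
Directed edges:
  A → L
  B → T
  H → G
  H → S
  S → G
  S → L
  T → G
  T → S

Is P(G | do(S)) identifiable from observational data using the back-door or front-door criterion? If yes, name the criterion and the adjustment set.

P(G|do(S)): backdoor, adjust for {H, T}.

desc(S)\{S}={G,L}; candidates ⊆ {A,B,H,T}.
size 0: {}; under {} S still reaches {B,G,H,T} ∋ G.
size 1: {A}, {B}, {H} …(+1); under {A} S still reaches {B,G,H,T} ∋ G.
{H,T}: S⊥G given {H,T} in G with S→· removed — back-door holds.
P(G|do(S)) = Σ_{H,T} P(G|S,H,T)·P(H,T).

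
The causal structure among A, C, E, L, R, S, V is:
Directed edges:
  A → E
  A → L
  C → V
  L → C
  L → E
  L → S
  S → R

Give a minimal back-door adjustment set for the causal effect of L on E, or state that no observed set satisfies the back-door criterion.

L→E: minimal back-door set {A}.

desc(L)\{L}={C,E,R,S,V}; candidates ⊆ {A}.
size 0: {}; under {} L still reaches {A,E} ∋ E.
{A}: L⊥E given {A} in G with L→· removed — back-door holds.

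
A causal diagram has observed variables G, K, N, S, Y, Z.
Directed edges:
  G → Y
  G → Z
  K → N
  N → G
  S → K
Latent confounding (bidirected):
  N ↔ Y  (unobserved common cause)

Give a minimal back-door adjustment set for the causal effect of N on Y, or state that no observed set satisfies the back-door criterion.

desc(N)\{N}={G,Y,Z}; candidates ⊆ {K,S}.
N↔Y: latent back-door arc(s) into N.
size 0: {}; under {} N still reaches {K,S,Y} ∋ Y.
size 1: {K}, {S}; under {K} N still reaches {Y} ∋ Y.
size 2: {K,S}; under {K,S} N still reaches {Y} ∋ Y.
N↔Y cannot be blocked by any observed set — no back-door set.

N→Y: no observed back-door set.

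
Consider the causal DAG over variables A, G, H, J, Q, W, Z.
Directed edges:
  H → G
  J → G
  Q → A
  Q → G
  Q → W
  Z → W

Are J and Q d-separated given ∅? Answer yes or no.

Yes — J ⊥ Q | ∅.

Bayes-Ball from J | ∅ reaches {G}.
Q ∉ reach(J|∅) ⇒ J ⊥ Q | ∅.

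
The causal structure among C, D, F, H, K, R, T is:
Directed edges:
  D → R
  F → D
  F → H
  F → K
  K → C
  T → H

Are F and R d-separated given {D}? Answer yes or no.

Yes — F ⊥ R | {D}.

Bayes-Ball from F | {D} reaches {C,H,K}.
R ∉ reach(F|{D}) ⇒ F ⊥ R | {D}.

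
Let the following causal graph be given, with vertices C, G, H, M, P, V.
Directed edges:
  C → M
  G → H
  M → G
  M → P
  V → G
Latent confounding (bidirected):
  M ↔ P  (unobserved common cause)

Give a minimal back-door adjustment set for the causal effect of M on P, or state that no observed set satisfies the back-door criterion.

desc(M)\{M}={G,H,P}; candidates ⊆ {C,V}.
M↔P: latent back-door arc(s) into M.
size 0: {}; under {} M still reaches {C,P} ∋ P.
size 1: {C}, {V}; under {C} M still reaches {P} ∋ P.
size 2: {C,V}; under {C,V} M still reaches {P} ∋ P.
M↔P cannot be blocked by any observed set — no back-door set.

M→P: no observed back-door set.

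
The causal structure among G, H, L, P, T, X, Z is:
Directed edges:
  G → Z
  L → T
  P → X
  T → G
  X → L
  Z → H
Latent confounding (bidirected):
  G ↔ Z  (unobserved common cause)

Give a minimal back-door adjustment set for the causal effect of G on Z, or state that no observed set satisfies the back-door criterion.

desc(G)\{G}={H,Z}; candidates ⊆ {L,P,T,X}.
G↔Z: latent back-door arc(s) into G.
size 0: {}; under {} G still reaches {H,L,P,T,X,Z} ∋ Z.
size 1: {L}, {P}, {T} …(+1); under {L} G still reaches {H,T,Z} ∋ Z.
size 2: {L,P}, {L,T}, {L,X} …(+3); under {L,P} G still reaches {H,T,Z} ∋ Z.
G↔Z cannot be blocked by any observed set — no back-door set.

G→Z: no observed back-door set.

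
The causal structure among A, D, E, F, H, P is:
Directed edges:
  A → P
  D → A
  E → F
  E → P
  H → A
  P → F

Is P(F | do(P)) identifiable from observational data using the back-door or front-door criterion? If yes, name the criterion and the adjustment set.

desc(P)\{P}={F}; candidates ⊆ {A,D,E,H}.
size 0: {}; under {} P still reaches {A,D,E,F,H} ∋ F.
{E}: P⊥F given {E} in G with P→· removed — back-door holds.
P(F|do(P)) = Σ_{E} P(F|P,E)·P(E).

P(F|do(P)): backdoor, adjust for {E}.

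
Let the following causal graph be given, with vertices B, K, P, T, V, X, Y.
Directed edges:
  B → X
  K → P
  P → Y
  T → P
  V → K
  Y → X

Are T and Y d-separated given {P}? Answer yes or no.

Yes — T ⊥ Y | {P}.

Bayes-Ball from T | {P} reaches {K,V}.
Y ∉ reach(T|{P}) ⇒ T ⊥ Y | {P}.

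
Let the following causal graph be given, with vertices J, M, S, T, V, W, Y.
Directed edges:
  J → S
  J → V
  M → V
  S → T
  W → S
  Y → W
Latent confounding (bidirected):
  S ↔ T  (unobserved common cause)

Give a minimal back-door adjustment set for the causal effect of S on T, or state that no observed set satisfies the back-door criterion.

desc(S)\{S}={T}; candidates ⊆ {J,M,V,W,Y}.
S↔T: latent back-door arc(s) into S.
size 0: {}; under {} S still reaches {J,T,V,W,Y} ∋ T.
size 1: {J}, {M}, {V} …(+2); under {J} S still reaches {T,W,Y} ∋ T.
size 2: {J,M}, {J,V}, {J,W} …(+7); under {J,M} S still reaches {T,W,Y} ∋ T.
S↔T cannot be blocked by any observed set — no back-door set.

S→T: no observed back-door set.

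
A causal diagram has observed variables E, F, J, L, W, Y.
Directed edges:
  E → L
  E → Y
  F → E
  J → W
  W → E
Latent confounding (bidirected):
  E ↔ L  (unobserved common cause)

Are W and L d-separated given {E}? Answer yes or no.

No — W and L are d-connected given {E}.

Bayes-Ball from W | {E} reaches {F,J,L}.
L ∈ reach(W|{E}) ⇒ W ⊥̸ L | {E}.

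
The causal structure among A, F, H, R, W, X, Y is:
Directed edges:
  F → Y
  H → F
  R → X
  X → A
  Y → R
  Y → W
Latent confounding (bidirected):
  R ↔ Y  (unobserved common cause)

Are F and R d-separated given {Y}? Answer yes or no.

No — F and R are d-connected given {Y}.

Bayes-Ball from F | {Y} reaches {A,H,R,X}.
R ∈ reach(F|{Y}) ⇒ F ⊥̸ R | {Y}.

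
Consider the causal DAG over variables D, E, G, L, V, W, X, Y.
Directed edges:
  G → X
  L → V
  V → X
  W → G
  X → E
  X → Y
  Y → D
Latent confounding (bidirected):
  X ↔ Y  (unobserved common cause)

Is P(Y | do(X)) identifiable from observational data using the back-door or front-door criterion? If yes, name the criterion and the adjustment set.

P(Y|do(X)): not identifiable (no BD/FD set).

desc(X)\{X}={D,E,Y}; candidates ⊆ {G,L,V,W}.
X↔Y: latent back-door arc(s) into X.
size 0: {}; under {} X still reaches {D,G,L,V,W,Y} ∋ Y.
size 1: {G}, {L}, {V} …(+1); under {G} X still reaches {D,L,V,Y} ∋ Y.
size 2: {G,L}, {G,V}, {G,W} …(+3); under {G,L} X still reaches {D,V,Y} ∋ Y.
X↔Y cannot be blocked by any observed set — no back-door set.
No mediator lies on a directed X→…→Y path.
Neither criterion identifies P(Y|do(X)) in this graph.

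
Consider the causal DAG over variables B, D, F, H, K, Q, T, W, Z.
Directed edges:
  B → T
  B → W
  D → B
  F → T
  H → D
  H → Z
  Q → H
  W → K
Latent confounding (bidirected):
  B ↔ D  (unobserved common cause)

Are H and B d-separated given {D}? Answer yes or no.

No — H and B are d-connected given {D}.

Bayes-Ball from H | {D} reaches {B,K,Q,T,W,Z}.
B ∈ reach(H|{D}) ⇒ H ⊥̸ B | {D}.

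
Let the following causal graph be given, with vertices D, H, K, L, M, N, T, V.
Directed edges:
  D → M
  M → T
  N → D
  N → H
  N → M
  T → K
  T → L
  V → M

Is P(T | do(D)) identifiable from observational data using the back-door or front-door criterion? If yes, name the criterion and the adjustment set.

desc(D)\{D}={K,L,M,T}; candidates ⊆ {H,N,V}.
size 0: {}; under {} D still reaches {H,K,L,M,N,T} ∋ T.
{N}: D⊥T given {N} in G with D→· removed — back-door holds.
P(T|do(D)) = Σ_{N} P(T|D,N)·P(N).

P(T|do(D)): backdoor, adjust for {N}.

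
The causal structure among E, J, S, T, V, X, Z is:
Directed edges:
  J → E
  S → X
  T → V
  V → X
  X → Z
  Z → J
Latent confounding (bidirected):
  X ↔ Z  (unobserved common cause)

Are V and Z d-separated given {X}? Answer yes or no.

Bayes-Ball from V | {X} reaches {E,J,S,T,Z}.
Z ∈ reach(V|{X}) ⇒ V ⊥̸ Z | {X}.

No — V and Z are d-connected given {X}.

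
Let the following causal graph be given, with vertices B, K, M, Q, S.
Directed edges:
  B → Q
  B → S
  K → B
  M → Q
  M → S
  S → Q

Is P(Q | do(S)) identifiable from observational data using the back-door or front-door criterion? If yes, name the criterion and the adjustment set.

desc(S)\{S}={Q}; candidates ⊆ {B,K,M}.
size 0: {}; under {} S still reaches {B,K,M,Q} ∋ Q.
size 1: {B}, {K}, {M}; under {B} S still reaches {M,Q} ∋ Q.
{B,M}: S⊥Q given {B,M} in G with S→· removed — back-door holds.
P(Q|do(S)) = Σ_{B,M} P(Q|S,B,M)·P(B,M).

P(Q|do(S)): backdoor, adjust for {B, M}.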